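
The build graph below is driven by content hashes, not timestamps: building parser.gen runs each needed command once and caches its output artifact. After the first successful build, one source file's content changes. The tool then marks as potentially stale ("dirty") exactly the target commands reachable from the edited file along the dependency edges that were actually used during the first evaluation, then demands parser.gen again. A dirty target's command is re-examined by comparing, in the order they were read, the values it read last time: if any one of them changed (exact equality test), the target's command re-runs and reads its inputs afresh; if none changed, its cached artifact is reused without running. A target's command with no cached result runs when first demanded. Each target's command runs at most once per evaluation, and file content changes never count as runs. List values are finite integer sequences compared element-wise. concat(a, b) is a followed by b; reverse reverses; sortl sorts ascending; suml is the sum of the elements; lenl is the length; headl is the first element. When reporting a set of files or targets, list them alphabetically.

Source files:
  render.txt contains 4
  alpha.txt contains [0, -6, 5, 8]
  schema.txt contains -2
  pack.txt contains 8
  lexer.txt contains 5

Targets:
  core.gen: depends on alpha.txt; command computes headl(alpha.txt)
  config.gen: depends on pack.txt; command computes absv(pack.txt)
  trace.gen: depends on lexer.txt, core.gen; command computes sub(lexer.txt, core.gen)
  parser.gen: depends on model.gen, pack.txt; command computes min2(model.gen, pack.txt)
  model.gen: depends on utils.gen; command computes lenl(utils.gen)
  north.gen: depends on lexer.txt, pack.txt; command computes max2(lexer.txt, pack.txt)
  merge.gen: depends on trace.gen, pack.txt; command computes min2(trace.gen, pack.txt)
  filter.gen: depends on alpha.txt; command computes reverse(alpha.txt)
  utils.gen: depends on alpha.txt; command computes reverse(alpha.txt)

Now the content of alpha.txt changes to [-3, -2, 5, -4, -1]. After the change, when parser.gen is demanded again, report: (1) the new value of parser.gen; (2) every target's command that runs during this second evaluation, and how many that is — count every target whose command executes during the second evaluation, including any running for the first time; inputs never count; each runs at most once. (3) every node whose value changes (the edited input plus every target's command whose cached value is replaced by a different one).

Initial pass — values computed on the first demand:
  utils.gen = reverse([0, -6, 5, 8]) = [8, 5, -6, 0]
  model.gen = lenl([8, 5, -6, 0]) = 4
  parser.gen = min2(4, 8) = 4

Second demand — change propagation:
  utils.gen: re-runs because alpha.txt [0, -6, 5, 8]->[-3, -2, 5, -4, -1]; new result [-1, -4, 5, -2, -3].
  model.gen: re-runs because utils.gen [8, 5, -6, 0]->[-1, -4, 5, -2, -3]; new result 5.
  parser.gen: re-runs because model.gen 4->5; new result 5.

parser.gen now evaluates to 5.
Run set: model.gen, parser.gen, utils.gen (3 run).
Changed values: alpha.txt, model.gen, parser.gen, utils.gen.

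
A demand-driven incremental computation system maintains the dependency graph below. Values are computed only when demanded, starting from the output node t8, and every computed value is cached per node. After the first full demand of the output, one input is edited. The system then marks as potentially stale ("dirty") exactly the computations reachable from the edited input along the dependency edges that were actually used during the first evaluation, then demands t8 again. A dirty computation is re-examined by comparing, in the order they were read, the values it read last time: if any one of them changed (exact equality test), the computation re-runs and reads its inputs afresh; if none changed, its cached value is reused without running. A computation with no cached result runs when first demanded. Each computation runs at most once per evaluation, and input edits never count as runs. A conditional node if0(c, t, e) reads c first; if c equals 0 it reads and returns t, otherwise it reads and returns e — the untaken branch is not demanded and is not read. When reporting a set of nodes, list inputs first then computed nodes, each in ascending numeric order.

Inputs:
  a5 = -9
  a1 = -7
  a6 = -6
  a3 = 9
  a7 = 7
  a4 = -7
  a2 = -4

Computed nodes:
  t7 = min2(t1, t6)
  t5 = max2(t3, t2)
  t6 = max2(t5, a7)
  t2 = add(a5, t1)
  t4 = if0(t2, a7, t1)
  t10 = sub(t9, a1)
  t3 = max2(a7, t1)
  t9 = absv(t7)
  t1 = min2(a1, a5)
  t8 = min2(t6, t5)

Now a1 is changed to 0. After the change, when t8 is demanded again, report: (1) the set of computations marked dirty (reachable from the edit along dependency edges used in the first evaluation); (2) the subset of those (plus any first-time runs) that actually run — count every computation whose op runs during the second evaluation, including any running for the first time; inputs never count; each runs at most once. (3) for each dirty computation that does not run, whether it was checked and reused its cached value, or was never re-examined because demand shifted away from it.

Marked dirty: t1, t2, t3, t5, t6, t8.
Computations that run: t1 — 1 in total.
Checked but reused from cache: t2, t3, t5, t6, t8.
Key observation: the change is absorbed at t1 — it re-runs but produces the same value, and the output's value is unchanged.

First evaluation (everything demanded from the output):
  t1 = min2(-7, -9) = -9
  t2 = add(-9, -9) = -18
  t3 = max2(7, -9) = 7
  t5 = max2(7, -18) = 7
  t6 = max2(7, 7) = 7
  t8 = min2(7, 7) = 7

Propagation after the edit:
  t1: runs — a1 -7->0; result -9 (same value as before).
  t2: checked — values it read are unchanged (a5 unchanged, t1 unchanged); reused cached -18 without running.
  t3: checked — values it read are unchanged (a7 unchanged, t1 unchanged); reused cached 7 without running.
  t5: checked — values it read are unchanged (t3 unchanged, t2 unchanged); reused cached 7 without running.
  t6: checked — values it read are unchanged (t5 unchanged, a7 unchanged); reused cached 7 without running.
  t8: checked — values it read are unchanged (t6 unchanged, t5 unchanged); reused cached 7 without running.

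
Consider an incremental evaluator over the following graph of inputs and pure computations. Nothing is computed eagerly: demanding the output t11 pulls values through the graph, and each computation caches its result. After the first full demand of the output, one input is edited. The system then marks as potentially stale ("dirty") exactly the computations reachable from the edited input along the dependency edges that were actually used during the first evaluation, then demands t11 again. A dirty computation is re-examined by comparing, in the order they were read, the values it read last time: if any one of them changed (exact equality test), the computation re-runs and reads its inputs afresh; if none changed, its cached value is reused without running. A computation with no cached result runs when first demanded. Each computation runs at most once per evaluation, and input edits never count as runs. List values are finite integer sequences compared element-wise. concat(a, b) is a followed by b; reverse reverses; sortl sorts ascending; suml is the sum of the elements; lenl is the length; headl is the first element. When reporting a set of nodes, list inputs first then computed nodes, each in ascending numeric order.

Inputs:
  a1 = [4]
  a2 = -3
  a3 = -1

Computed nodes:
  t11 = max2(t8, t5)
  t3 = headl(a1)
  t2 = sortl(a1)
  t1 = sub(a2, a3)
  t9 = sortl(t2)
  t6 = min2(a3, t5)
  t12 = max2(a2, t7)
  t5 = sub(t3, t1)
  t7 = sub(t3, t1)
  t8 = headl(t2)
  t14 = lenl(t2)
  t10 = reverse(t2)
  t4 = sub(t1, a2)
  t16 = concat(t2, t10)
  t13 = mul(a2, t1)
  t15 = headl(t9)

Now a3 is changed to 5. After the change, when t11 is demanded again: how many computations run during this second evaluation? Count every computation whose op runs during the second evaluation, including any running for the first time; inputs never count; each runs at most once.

Run set: t1, t5, t11 (3 run).

Initial pass — values computed on the first demand:
  t1 = sub(-3, -1) = -2
  t2 = sortl([4]) = [4]
  t3 = headl([4]) = 4
  t5 = sub(4, -2) = 6
  t8 = headl([4]) = 4
  t11 = max2(4, 6) = 6

Second demand — change propagation:
  t1: re-runs because a3 -1->5; new result -8.
  t5: re-runs because t1 -2->-8; new result 12.
  t11: re-runs because t5 6->12; new result 12.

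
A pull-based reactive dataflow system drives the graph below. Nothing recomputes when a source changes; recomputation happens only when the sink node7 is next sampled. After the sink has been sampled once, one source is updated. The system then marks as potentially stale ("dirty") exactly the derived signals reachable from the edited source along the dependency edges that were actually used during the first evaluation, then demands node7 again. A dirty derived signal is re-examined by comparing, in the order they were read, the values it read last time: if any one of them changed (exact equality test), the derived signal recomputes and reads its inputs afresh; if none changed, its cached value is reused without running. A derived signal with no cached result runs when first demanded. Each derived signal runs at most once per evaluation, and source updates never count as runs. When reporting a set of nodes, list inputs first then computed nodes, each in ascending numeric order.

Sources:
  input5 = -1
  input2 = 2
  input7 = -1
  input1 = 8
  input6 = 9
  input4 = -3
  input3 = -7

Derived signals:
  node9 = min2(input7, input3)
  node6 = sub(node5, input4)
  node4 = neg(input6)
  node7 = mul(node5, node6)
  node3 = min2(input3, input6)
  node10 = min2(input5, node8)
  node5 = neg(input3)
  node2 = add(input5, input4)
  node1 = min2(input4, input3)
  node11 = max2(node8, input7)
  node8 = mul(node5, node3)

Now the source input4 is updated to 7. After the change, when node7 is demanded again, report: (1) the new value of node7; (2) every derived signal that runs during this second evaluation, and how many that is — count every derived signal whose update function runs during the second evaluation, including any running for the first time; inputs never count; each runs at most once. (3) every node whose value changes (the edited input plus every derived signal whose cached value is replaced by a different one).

New value of node7: 0.
Derived signals that run: node6, node7 — 2 in total.
Values that change: input4, node6, node7.

First evaluation (everything demanded from the output):
  node5 = neg(-7) = 7
  node6 = sub(7, -3) = 10
  node7 = mul(7, 10) = 70

Propagation after the edit:
  node6: runs — input4 -3->7; result 0.
  node7: runs — node6 10->0; result 0.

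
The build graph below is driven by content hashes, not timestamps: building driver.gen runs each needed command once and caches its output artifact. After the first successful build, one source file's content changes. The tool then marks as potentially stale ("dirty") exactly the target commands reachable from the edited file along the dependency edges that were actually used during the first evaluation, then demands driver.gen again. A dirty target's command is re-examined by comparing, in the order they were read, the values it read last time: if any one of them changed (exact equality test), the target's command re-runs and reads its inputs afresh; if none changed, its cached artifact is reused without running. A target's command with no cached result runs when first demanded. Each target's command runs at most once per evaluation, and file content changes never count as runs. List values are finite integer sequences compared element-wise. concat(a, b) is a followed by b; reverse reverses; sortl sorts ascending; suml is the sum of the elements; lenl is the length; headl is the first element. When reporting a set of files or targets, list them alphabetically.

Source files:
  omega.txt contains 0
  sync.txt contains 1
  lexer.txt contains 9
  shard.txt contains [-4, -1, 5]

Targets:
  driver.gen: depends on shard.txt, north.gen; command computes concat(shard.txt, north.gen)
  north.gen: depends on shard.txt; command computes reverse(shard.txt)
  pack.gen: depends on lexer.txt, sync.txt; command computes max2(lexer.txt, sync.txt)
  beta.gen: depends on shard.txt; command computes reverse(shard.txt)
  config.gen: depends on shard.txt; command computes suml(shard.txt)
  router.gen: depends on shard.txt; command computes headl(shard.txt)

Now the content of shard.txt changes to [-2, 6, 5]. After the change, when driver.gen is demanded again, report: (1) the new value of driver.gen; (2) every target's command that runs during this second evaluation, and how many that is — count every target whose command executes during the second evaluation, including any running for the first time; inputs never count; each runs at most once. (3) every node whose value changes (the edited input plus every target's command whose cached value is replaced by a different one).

driver.gen now evaluates to [-2, 6, 5, 5, 6, -2].
Run set: driver.gen, north.gen (2 run).
Changed values: driver.gen, north.gen, shard.txt.

Initial pass — values computed on the first demand:
  north.gen = reverse([-4, -1, 5]) = [5, -1, -4]
  driver.gen = concat([-4, -1, 5], [5, -1, -4]) = [-4, -1, 5, 5, -1, -4]

Second demand — change propagation:
  north.gen: re-runs because shard.txt [-4, -1, 5]->[-2, 6, 5]; new result [5, 6, -2].
  driver.gen: re-runs because shard.txt [-4, -1, 5]->[-2, 6, 5]; north.gen [5, -1, -4]->[5, 6, -2]; new result [-2, 6, 5, 5, 6, -2].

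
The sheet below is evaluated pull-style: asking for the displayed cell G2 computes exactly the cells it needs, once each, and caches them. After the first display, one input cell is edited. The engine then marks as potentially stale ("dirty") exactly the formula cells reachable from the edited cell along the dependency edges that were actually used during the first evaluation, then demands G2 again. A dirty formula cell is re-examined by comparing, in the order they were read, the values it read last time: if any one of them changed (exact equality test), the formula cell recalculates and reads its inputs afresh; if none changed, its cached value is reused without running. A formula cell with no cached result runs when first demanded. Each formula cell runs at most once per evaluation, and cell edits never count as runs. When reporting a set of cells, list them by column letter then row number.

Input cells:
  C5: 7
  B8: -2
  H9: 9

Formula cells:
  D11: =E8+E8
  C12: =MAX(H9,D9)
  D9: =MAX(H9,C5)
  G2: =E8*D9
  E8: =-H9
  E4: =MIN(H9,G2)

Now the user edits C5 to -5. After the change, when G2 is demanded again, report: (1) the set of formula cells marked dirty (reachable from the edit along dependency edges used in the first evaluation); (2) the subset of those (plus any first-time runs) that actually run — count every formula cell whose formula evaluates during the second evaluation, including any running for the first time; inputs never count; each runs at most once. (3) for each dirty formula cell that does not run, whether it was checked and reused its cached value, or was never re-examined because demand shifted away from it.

The edit dirties: D9, G2.
1 formula cells run: D9.
Cache hits after checking: G2.
Note the absorption at D9: it re-runs yet its value is the same, leaving the output's value untouched.

First demand of the output computes:
  D9 = MAX(9, 7) = 9
  E8 = -(9) = -9
  G2 = -9 * 9 = -81

After the edit, cleaning proceeds:
  D9: a read changed (C5 7->-5) — executes, giving 9 — identical to its old value.
  G2: dirty, but its reads are unchanged (E8 unchanged, D9 unchanged); cached -81 stands.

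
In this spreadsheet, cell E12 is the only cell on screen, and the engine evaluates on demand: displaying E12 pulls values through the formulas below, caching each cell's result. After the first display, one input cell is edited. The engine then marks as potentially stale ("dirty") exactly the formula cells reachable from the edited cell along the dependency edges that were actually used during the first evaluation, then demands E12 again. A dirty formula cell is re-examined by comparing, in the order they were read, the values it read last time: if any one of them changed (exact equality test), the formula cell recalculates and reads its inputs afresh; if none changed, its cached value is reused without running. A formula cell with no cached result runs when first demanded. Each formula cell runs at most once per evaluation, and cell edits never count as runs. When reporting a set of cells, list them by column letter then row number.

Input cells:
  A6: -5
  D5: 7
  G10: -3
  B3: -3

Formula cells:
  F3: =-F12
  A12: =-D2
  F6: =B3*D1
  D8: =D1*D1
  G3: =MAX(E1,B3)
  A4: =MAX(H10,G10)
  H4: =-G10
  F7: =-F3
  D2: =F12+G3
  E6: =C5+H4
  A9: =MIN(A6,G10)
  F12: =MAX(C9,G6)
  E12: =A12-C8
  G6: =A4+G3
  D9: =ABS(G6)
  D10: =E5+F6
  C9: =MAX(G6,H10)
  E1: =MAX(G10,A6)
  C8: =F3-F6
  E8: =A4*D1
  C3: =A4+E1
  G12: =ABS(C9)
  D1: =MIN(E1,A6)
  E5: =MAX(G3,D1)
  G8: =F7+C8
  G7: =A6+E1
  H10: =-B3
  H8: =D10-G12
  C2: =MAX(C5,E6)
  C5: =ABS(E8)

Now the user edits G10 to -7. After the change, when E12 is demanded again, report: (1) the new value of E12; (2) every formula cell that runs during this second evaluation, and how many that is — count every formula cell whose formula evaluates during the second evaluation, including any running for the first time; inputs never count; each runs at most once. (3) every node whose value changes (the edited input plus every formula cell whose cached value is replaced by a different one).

E12 now evaluates to 18.
Run set: A4, D1, E1, G3 (4 run).
Changed values: E1, G10.
The important point: at G6 every value read last time is unchanged, so the dirty flag clears without a run.

Initial pass — values computed on the first demand:
  E1 = MAX(-3, -5) = -3
  D1 = MIN(-3, -5) = -5
  F6 = -3 * -5 = 15
  G3 = MAX(-3, -3) = -3
  H10 = -(-3) = 3
  A4 = MAX(3, -3) = 3
  G6 = 3 + -3 = 0
  C9 = MAX(0, 3) = 3
  F12 = MAX(3, 0) = 3
  D2 = 3 + -3 = 0
  A12 = -(0) = 0
  F3 = -(3) = -3
  C8 = -3 - 15 = -18
  E12 = 0 - -18 = 18

Second demand — change propagation:
  A4: re-runs because G10 -3->-7; new result 3 (unchanged).
  E1: re-runs because G10 -3->-7; new result -5.
  D1: re-runs because E1 -3->-5; new result -5 (unchanged).
  F6: re-examined; everything it read last time is the same (B3 unchanged, D1 unchanged) — cache 15 kept, no run.
  G3: re-runs because E1 -3->-5; new result -3 (unchanged).
  G6: re-examined; everything it read last time is the same (A4 unchanged, G3 unchanged) — cache 0 kept, no run.
  C9: re-examined; everything it read last time is the same (G6 unchanged, H10 unchanged) — cache 3 kept, no run.
  F12: re-examined; everything it read last time is the same (C9 unchanged, G6 unchanged) — cache 3 kept, no run.
  D2: re-examined; everything it read last time is the same (F12 unchanged, G3 unchanged) — cache 0 kept, no run.
  A12: re-examined; everything it read last time is the same (D2 unchanged) — cache 0 kept, no run.
  F3: re-examined; everything it read last time is the same (F12 unchanged) — cache -3 kept, no run.
  C8: re-examined; everything it read last time is the same (F3 unchanged, F6 unchanged) — cache -18 kept, no run.
  E12: re-examined; everything it read last time is the same (A12 unchanged, C8 unchanged) — cache 18 kept, no run.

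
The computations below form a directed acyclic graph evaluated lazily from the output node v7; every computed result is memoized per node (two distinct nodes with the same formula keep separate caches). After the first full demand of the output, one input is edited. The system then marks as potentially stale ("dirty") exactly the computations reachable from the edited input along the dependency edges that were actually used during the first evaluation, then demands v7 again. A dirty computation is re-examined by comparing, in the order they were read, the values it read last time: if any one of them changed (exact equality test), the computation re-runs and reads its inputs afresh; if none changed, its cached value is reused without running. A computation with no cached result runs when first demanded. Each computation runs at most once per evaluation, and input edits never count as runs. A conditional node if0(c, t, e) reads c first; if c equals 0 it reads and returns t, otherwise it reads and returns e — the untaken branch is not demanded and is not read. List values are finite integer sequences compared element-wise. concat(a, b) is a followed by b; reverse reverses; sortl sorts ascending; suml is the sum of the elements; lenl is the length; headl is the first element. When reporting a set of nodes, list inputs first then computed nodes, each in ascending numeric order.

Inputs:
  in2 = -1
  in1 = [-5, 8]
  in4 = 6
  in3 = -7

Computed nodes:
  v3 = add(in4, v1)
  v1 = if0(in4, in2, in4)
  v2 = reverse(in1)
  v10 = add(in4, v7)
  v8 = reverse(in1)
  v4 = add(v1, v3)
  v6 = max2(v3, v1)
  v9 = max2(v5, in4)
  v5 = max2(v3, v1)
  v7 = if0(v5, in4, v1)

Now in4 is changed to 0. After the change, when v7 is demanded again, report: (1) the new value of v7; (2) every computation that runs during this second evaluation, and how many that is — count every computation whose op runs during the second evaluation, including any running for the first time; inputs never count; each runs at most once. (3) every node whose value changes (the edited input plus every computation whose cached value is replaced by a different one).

First demand of the output computes:
  v1 = if0(in4=6 -> else branch in4) = 6
  v3 = add(6, 6) = 12
  v5 = max2(12, 6) = 12
  v7 = if0(v5=12 -> else branch v1) = 6

After the edit, cleaning proceeds:
  v1: a read changed (in4 6->0; in4 6->0) — executes, giving -1.
  v3: a read changed (in4 6->0; v1 6->-1) — executes, giving -1.
  v5: a read changed (v3 12->-1; v1 6->-1) — executes, giving -1.
  v7: a read changed (v5 12->-1; v1 6->-1) — executes, giving -1.

Demanding v7 again yields -1.
4 computations run: v1, v3, v5, v7.
The nodes whose values change: in4, v1, v3, v5, v7.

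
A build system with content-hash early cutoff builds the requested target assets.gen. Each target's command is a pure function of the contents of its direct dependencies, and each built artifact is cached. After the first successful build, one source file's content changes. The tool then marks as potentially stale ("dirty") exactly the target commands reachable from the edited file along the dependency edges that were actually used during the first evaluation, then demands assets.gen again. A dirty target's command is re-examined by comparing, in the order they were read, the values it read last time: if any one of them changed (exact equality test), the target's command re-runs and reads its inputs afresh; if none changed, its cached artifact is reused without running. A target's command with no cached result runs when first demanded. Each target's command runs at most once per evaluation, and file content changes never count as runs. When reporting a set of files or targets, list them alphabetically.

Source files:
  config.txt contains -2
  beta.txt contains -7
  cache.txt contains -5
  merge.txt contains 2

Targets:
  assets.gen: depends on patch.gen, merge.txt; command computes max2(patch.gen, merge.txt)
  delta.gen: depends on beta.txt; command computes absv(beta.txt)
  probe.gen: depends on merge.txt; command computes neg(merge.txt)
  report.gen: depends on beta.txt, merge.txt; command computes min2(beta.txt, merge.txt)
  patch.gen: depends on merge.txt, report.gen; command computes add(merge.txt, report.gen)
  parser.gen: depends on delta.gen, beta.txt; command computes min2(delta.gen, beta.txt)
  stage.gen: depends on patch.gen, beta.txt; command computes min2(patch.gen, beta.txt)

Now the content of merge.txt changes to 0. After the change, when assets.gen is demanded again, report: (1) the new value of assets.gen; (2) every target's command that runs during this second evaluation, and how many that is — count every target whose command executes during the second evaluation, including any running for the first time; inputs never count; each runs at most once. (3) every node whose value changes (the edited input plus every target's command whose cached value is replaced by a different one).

First evaluation (everything demanded from the output):
  report.gen = min2(-7, 2) = -7
  patch.gen = add(2, -7) = -5
  assets.gen = max2(-5, 2) = 2

Propagation after the edit:
  report.gen: runs — merge.txt 2->0; result -7 (same value as before).
  patch.gen: runs — merge.txt 2->0; result -7.
  assets.gen: runs — patch.gen -5->-7; merge.txt 2->0; result 0.

New value of assets.gen: 0.
Target commands that run: assets.gen, patch.gen, report.gen — 3 in total.
Values that change: assets.gen, merge.txt, patch.gen.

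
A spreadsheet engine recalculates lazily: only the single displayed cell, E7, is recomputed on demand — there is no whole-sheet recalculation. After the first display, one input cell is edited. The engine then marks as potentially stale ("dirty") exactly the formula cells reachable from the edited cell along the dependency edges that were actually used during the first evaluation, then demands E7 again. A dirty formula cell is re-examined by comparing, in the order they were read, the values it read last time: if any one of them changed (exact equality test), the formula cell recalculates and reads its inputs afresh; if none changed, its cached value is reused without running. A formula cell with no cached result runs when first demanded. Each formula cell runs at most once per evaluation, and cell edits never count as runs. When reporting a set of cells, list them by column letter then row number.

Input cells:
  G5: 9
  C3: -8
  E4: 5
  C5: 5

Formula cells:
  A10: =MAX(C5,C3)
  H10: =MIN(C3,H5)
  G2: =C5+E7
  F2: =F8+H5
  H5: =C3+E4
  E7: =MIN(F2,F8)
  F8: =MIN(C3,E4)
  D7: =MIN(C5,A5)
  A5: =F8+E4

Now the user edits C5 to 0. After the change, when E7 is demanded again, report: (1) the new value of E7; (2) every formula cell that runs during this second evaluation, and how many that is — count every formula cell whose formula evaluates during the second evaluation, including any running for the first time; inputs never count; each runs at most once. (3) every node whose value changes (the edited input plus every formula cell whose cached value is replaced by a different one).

New value of E7: -11.
Formula cells that run: none — 0 in total.
Values that change: C5.
Key observation: C5 is never demanded by the output, so the edit triggers no recomputation at all.

First evaluation (everything demanded from the output):
  F8 = MIN(-8, 5) = -8
  H5 = -8 + 5 = -3
  F2 = -8 + -3 = -11
  E7 = MIN(-11, -8) = -11

Propagation after the edit:
  C5 feeds no computation that the output demands — nothing is marked dirty and nothing runs.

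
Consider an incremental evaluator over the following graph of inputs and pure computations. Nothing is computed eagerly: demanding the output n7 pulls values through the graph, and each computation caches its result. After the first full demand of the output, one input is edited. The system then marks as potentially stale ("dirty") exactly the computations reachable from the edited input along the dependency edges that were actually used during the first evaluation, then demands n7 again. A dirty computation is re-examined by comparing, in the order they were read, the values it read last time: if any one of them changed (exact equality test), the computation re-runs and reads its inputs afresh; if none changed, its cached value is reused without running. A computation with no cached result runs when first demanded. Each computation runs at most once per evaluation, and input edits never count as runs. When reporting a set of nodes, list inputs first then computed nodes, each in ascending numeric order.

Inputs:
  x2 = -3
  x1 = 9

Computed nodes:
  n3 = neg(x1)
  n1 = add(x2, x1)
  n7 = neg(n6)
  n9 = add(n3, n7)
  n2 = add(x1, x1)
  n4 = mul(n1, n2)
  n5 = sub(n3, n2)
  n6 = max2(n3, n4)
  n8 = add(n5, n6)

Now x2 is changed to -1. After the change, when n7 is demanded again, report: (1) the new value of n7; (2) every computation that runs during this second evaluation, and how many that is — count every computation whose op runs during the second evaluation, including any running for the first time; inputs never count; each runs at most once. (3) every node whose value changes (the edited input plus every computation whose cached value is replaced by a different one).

n7 now evaluates to -144.
Run set: n1, n4, n6, n7 (4 run).
Changed values: x2, n1, n4, n6, n7.

Initial pass — values computed on the first demand:
  n1 = add(-3, 9) = 6
  n2 = add(9, 9) = 18
  n3 = neg(9) = -9
  n4 = mul(6, 18) = 108
  n6 = max2(-9, 108) = 108
  n7 = neg(108) = -108

Second demand — change propagation:
  n1: re-runs because x2 -3->-1; new result 8.
  n4: re-runs because n1 6->8; new result 144.
  n6: re-runs because n4 108->144; new result 144.
  n7: re-runs because n6 108->144; new result -144.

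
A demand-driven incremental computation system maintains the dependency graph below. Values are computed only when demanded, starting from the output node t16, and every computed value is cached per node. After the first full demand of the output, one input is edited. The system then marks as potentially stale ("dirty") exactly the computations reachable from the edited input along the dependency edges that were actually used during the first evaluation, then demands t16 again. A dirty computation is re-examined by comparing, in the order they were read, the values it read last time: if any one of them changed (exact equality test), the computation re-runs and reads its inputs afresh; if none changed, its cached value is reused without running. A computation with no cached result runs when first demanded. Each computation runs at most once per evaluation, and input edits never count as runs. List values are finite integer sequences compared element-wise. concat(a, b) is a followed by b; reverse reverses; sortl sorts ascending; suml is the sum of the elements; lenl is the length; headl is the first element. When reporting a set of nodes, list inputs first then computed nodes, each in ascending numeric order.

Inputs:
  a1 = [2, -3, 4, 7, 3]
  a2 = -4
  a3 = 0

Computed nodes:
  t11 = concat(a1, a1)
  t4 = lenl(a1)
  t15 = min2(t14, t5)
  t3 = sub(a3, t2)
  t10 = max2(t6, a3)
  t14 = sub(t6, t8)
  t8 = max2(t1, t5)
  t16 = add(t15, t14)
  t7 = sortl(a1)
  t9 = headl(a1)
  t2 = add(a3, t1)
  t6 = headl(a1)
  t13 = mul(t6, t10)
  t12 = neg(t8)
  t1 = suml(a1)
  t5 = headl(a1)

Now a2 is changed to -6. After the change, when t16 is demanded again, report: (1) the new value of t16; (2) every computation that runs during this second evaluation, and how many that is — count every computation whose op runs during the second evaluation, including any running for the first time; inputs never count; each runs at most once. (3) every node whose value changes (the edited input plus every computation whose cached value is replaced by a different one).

New value of t16: -22.
Computations that run: none — 0 in total.
Values that change: a2.
Key observation: a2 is never demanded by the output, so the edit triggers no recomputation at all.

First evaluation (everything demanded from the output):
  t1 = suml([2, -3, 4, 7, 3]) = 13
  t5 = headl([2, -3, 4, 7, 3]) = 2
  t6 = headl([2, -3, 4, 7, 3]) = 2
  t8 = max2(13, 2) = 13
  t14 = sub(2, 13) = -11
  t15 = min2(-11, 2) = -11
  t16 = add(-11, -11) = -22

Propagation after the edit:
  a2 feeds no computation that the output demands — nothing is marked dirty and nothing runs.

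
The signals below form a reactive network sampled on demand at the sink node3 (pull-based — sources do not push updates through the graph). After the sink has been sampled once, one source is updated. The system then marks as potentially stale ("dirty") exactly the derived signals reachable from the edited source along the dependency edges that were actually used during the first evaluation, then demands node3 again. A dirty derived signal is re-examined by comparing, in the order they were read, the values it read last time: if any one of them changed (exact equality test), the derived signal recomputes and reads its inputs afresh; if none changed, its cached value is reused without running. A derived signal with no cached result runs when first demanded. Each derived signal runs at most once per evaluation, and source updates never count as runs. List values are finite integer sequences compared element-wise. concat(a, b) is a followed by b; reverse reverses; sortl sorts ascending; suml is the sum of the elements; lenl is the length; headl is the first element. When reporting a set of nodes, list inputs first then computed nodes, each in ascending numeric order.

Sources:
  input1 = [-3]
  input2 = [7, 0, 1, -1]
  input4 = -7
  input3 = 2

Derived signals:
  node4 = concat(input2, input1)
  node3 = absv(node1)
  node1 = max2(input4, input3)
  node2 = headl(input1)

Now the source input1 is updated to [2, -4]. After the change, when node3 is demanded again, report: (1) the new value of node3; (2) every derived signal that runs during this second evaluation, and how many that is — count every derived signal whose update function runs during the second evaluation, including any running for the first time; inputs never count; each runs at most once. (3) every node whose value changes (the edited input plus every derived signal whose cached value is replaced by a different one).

Initial pass — values computed on the first demand:
  node1 = max2(-7, 2) = 2
  node3 = absv(2) = 2

Second demand — change propagation:
  no demanded computation ever read input1, so the edit dirties nothing and nothing runs.

The important point: nothing the output needs ever reads input1, so the edit is invisible to it.

node3 now evaluates to 2.
Run set: none (0 run).
Changed values: input1.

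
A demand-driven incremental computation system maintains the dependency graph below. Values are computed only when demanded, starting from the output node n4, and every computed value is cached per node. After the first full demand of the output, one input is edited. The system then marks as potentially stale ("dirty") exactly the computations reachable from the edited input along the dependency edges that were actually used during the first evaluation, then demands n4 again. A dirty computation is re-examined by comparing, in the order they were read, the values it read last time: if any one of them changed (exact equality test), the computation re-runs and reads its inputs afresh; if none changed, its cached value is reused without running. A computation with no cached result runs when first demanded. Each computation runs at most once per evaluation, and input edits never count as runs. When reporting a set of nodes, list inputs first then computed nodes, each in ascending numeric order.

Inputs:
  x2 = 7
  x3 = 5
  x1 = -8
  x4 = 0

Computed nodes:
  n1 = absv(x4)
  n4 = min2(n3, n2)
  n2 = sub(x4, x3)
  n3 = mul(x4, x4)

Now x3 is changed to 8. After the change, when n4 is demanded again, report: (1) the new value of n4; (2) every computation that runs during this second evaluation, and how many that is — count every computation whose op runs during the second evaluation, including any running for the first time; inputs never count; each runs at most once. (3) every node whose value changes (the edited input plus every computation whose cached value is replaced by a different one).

First evaluation (everything demanded from the output):
  n2 = sub(0, 5) = -5
  n3 = mul(0, 0) = 0
  n4 = min2(0, -5) = -5

Propagation after the edit:
  n2: runs — x3 5->8; result -8.
  n4: runs — n2 -5->-8; result -8.

New value of n4: -8.
Computations that run: n2, n4 — 2 in total.
Values that change: x3, n2, n4.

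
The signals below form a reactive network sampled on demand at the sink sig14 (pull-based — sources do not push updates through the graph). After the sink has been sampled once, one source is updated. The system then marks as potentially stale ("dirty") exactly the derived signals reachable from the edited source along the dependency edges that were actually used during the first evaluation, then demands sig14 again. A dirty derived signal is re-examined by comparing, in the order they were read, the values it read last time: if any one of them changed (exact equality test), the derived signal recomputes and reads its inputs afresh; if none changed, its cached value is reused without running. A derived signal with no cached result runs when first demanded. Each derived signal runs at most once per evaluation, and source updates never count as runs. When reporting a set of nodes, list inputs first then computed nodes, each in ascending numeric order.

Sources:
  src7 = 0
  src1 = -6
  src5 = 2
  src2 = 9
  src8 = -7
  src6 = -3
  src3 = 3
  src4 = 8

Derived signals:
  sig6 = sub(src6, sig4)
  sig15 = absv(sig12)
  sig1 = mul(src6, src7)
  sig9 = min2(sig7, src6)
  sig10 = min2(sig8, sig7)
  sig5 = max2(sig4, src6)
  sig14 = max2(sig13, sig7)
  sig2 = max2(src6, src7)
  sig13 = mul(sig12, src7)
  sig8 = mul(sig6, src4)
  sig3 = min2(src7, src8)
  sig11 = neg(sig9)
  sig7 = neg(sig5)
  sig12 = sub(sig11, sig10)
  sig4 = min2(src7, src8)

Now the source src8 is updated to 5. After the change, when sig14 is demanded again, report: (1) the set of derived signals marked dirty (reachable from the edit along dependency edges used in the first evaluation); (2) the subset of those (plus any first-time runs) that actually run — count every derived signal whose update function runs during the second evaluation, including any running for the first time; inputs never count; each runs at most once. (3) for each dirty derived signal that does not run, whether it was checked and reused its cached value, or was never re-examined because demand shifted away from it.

Initial pass — values computed on the first demand:
  sig4 = min2(0, -7) = -7
  sig5 = max2(-7, -3) = -3
  sig6 = sub(-3, -7) = 4
  sig7 = neg(-3) = 3
  sig8 = mul(4, 8) = 32
  sig9 = min2(3, -3) = -3
  sig10 = min2(32, 3) = 3
  sig11 = neg(-3) = 3
  sig12 = sub(3, 3) = 0
  sig13 = mul(0, 0) = 0
  sig14 = max2(0, 3) = 3

Second demand — change propagation:
  sig4: re-runs because src8 -7->5; new result 0.
  sig5: re-runs because sig4 -7->0; new result 0.
  sig6: re-runs because sig4 -7->0; new result -3.
  sig7: re-runs because sig5 -3->0; new result 0.
  sig8: re-runs because sig6 4->-3; new result -24.
  sig9: re-runs because sig7 3->0; new result -3 (unchanged).
  sig10: re-runs because sig8 32->-24; sig7 3->0; new result -24.
  sig11: re-examined; everything it read last time is the same (sig9 unchanged) — cache 3 kept, no run.
  sig12: re-runs because sig10 3->-24; new result 27.
  sig13: re-runs because sig12 0->27; new result 0 (unchanged).
  sig14: re-runs because sig7 3->0; new result 0.

The important point: at sig11 every value read last time is unchanged, so the dirty flag clears without a run.

Dirty set: sig4, sig5, sig6, sig7, sig8, sig9, sig10, sig11, sig12, sig13, sig14.
Run set: sig4, sig5, sig6, sig7, sig8, sig9, sig10, sig12, sig13, sig14 (10 run).
Re-examined without running (cache reused): sig11.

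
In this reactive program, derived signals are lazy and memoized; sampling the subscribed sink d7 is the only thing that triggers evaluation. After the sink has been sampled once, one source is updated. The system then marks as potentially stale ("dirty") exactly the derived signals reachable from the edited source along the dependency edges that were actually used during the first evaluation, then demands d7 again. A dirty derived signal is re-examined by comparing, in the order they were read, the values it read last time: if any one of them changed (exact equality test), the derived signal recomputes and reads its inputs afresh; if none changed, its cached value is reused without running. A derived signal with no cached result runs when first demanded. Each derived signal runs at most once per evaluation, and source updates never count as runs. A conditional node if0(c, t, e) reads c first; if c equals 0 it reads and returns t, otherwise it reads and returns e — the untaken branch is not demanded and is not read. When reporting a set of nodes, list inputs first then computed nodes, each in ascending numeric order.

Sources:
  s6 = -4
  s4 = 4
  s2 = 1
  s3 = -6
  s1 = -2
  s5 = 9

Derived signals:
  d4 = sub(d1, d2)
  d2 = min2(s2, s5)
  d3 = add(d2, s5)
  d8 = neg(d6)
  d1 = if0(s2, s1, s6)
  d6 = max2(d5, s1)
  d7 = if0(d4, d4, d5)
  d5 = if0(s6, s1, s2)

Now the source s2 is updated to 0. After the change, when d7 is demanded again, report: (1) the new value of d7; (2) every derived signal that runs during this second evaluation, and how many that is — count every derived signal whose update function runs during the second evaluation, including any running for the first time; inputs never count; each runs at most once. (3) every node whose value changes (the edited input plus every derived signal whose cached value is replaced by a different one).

First demand of the output computes:
  d1 = if0(s2=1 -> else branch s6) = -4
  d2 = min2(1, 9) = 1
  d4 = sub(-4, 1) = -5
  d5 = if0(s6=-4 -> else branch s2) = 1
  d7 = if0(d4=-5 -> else branch d5) = 1

After the edit, cleaning proceeds:
  d1: a read changed (s2 1->0) — executes, giving -2.
  d2: a read changed (s2 1->0) — executes, giving 0.
  d4: a read changed (d1 -4->-2; d2 1->0) — executes, giving -2.
  d5: a read changed (s2 1->0) — executes, giving 0.
  d7: a read changed (d4 -5->-2; d5 1->0) — executes, giving 0.

Demanding d7 again yields 0.
5 derived signals run: d1, d2, d4, d5, d7.
The nodes whose values change: s2, d1, d2, d4, d5, d7.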